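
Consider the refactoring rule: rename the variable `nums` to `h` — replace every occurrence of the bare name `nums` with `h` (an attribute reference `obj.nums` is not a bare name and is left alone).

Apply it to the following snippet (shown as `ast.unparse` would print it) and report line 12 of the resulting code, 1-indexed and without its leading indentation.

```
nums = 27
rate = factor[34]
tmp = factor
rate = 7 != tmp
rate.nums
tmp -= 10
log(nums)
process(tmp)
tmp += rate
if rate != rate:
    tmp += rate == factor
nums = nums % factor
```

Transformed code:
h = 27
rate = factor[34]
tmp = factor
rate = 7 != tmp
rate.nums
tmp -= 10
log(h)
process(tmp)
tmp += rate
if rate != rate:
    tmp += rate == factor
h = h % factor

h = h % factor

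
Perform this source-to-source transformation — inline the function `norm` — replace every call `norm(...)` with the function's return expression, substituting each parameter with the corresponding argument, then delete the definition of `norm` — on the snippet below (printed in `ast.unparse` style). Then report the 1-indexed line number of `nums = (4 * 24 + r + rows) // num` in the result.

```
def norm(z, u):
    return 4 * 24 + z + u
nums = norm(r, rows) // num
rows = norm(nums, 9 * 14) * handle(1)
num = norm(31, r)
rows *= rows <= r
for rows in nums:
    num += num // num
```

Transformed code:
nums = (4 * 24 + r + rows) // num
rows = (4 * 24 + nums + 9 * 14) * handle(1)
num = 4 * 24 + 31 + r
rows *= rows <= r
for rows in nums:
    num += num // num

1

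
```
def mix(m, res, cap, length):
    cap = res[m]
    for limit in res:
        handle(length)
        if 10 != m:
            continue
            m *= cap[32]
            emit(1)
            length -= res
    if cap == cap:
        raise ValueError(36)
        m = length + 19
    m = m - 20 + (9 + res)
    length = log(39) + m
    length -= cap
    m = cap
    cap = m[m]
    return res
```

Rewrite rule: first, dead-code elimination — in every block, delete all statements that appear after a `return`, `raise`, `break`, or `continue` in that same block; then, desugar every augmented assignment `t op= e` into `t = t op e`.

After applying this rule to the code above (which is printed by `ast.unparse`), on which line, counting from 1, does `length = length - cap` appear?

Transformed code:
def mix(m, res, cap, length):
    cap = res[m]
    for limit in res:
        handle(length)
        if 10 != m:
            continue
    if cap == cap:
        raise ValueError(36)
    m = m - 20 + (9 + res)
    length = log(39) + m
    length = length - cap
    m = cap
    cap = m[m]
    return res

11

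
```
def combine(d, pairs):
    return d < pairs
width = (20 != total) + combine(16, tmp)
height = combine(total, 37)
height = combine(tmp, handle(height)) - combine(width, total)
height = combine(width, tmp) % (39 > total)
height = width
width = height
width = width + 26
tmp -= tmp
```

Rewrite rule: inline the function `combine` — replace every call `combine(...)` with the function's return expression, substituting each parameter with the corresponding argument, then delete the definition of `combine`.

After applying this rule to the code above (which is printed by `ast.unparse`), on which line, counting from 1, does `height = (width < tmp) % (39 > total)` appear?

Transformed code:
width = (20 != total) + (16 < tmp)
height = total < 37
height = (tmp < handle(height)) - (width < total)
height = (width < tmp) % (39 > total)
height = width
width = height
width = width + 26
tmp -= tmp

4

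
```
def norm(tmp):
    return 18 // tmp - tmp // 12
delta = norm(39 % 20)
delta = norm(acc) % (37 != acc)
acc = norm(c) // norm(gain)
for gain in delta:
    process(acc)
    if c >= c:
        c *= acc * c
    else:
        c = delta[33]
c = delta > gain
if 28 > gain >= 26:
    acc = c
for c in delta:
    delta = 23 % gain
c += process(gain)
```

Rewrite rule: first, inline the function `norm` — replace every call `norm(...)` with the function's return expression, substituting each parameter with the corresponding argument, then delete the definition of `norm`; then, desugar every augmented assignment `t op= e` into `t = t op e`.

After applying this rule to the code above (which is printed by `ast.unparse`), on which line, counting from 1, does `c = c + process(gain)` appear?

15

Transformed code:
delta = 18 // (39 % 20) - 39 % 20 // 12
delta = (18 // acc - acc // 12) % (37 != acc)
acc = (18 // c - c // 12) // (18 // gain - gain // 12)
for gain in delta:
    process(acc)
    if c >= c:
        c = c * (acc * c)
    else:
        c = delta[33]
c = delta > gain
if 28 > gain >= 26:
    acc = c
for c in delta:
    delta = 23 % gain
c = c + process(gain)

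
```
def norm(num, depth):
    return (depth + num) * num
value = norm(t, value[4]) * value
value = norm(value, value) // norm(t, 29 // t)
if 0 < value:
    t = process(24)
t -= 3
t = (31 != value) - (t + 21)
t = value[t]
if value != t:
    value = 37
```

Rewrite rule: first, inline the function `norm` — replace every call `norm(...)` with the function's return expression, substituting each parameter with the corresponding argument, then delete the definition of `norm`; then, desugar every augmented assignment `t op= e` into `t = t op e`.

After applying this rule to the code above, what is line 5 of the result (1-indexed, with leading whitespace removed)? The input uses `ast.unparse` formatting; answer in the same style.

t = t - 3

Transformed code:
value = (value[4] + t) * t * value
value = (value + value) * value // ((29 // t + t) * t)
if 0 < value:
    t = process(24)
t = t - 3
t = (31 != value) - (t + 21)
t = value[t]
if value != t:
    value = 37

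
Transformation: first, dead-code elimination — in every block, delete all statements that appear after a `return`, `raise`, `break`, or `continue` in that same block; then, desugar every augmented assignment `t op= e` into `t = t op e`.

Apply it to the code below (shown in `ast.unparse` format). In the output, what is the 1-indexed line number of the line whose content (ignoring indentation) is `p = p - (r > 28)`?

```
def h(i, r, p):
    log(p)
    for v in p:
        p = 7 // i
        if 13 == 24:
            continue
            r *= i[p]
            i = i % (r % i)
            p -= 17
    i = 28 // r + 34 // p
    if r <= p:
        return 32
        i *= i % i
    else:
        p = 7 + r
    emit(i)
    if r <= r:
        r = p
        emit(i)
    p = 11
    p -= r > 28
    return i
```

17

Transformed code:
def h(i, r, p):
    log(p)
    for v in p:
        p = 7 // i
        if 13 == 24:
            continue
    i = 28 // r + 34 // p
    if r <= p:
        return 32
    else:
        p = 7 + r
    emit(i)
    if r <= r:
        r = p
        emit(i)
    p = 11
    p = p - (r > 28)
    return i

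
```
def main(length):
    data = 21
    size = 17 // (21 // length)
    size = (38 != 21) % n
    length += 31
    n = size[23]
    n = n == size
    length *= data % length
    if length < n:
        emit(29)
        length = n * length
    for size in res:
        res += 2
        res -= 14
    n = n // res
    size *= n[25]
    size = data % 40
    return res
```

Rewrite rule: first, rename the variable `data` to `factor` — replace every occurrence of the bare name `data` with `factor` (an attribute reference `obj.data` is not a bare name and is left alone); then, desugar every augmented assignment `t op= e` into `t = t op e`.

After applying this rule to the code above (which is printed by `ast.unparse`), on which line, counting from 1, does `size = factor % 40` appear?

17

Transformed code:
def main(length):
    factor = 21
    size = 17 // (21 // length)
    size = (38 != 21) % n
    length = length + 31
    n = size[23]
    n = n == size
    length = length * (factor % length)
    if length < n:
        emit(29)
        length = n * length
    for size in res:
        res = res + 2
        res = res - 14
    n = n // res
    size = size * n[25]
    size = factor % 40
    return res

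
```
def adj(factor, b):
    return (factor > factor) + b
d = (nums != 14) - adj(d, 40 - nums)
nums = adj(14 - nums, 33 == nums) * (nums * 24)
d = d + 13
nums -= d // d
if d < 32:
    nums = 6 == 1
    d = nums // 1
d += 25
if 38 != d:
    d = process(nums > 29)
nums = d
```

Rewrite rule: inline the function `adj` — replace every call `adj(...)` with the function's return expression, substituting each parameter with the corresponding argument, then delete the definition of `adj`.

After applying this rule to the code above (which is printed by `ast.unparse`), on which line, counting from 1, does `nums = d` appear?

Transformed code:
d = (nums != 14) - ((d > d) + (40 - nums))
nums = ((14 - nums > 14 - nums) + (33 == nums)) * (nums * 24)
d = d + 13
nums -= d // d
if d < 32:
    nums = 6 == 1
    d = nums // 1
d += 25
if 38 != d:
    d = process(nums > 29)
nums = d

11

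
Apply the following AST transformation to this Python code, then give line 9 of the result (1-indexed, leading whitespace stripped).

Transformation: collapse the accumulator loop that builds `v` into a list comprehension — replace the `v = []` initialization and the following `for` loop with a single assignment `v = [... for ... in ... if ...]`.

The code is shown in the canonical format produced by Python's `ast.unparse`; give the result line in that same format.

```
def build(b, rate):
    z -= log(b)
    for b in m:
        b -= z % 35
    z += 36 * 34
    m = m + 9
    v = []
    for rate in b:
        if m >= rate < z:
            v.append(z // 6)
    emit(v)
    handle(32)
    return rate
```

handle(32)

Transformed code:
def build(b, rate):
    z -= log(b)
    for b in m:
        b -= z % 35
    z += 36 * 34
    m = m + 9
    v = [z // 6 for rate in b if m >= rate < z]
    emit(v)
    handle(32)
    return rate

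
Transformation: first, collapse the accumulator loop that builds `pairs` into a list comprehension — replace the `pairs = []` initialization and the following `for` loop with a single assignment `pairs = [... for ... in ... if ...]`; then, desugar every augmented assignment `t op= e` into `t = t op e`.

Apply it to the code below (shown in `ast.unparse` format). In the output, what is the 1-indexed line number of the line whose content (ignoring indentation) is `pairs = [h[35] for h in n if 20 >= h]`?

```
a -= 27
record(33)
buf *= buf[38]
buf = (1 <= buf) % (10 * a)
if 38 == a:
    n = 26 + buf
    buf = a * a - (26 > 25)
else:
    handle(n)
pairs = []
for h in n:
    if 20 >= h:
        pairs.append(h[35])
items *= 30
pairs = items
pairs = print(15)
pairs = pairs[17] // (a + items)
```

Transformed code:
a = a - 27
record(33)
buf = buf * buf[38]
buf = (1 <= buf) % (10 * a)
if 38 == a:
    n = 26 + buf
    buf = a * a - (26 > 25)
else:
    handle(n)
pairs = [h[35] for h in n if 20 >= h]
items = items * 30
pairs = items
pairs = print(15)
pairs = pairs[17] // (a + items)

10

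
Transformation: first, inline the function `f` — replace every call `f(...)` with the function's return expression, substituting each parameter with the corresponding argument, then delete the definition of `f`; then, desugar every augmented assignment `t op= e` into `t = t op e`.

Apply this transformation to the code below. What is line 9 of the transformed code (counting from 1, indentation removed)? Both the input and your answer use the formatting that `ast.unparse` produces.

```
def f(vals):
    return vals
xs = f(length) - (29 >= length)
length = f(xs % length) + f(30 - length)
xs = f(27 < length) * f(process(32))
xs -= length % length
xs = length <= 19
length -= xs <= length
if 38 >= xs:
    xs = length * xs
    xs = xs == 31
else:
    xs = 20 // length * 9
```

xs = xs == 31

Transformed code:
xs = length - (29 >= length)
length = xs % length + (30 - length)
xs = (27 < length) * process(32)
xs = xs - length % length
xs = length <= 19
length = length - (xs <= length)
if 38 >= xs:
    xs = length * xs
    xs = xs == 31
else:
    xs = 20 // length * 9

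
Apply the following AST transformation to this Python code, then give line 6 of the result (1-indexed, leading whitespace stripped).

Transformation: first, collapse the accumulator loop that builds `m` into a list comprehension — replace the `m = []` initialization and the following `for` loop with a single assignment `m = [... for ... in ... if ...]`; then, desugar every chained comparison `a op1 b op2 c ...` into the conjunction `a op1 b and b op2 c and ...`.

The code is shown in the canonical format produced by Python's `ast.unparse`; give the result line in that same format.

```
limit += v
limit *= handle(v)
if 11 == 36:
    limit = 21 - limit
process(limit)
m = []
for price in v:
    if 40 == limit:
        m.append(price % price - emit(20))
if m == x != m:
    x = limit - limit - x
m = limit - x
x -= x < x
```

m = [price % price - emit(20) for price in v if 40 == limit]

Transformed code:
limit += v
limit *= handle(v)
if 11 == 36:
    limit = 21 - limit
process(limit)
m = [price % price - emit(20) for price in v if 40 == limit]
if m == x and x != m:
    x = limit - limit - x
m = limit - x
x -= x < x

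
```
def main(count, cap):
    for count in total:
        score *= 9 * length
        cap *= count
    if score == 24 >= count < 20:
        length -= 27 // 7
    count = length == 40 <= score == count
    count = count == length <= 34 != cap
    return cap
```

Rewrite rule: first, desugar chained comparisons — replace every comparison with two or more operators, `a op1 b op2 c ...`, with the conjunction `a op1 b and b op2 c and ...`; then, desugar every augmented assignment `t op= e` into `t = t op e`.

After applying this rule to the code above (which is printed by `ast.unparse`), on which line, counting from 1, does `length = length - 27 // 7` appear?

6

Transformed code:
def main(count, cap):
    for count in total:
        score = score * (9 * length)
        cap = cap * count
    if score == 24 and 24 >= count and (count < 20):
        length = length - 27 // 7
    count = length == 40 and 40 <= score and (score == count)
    count = count == length and length <= 34 and (34 != cap)
    return cap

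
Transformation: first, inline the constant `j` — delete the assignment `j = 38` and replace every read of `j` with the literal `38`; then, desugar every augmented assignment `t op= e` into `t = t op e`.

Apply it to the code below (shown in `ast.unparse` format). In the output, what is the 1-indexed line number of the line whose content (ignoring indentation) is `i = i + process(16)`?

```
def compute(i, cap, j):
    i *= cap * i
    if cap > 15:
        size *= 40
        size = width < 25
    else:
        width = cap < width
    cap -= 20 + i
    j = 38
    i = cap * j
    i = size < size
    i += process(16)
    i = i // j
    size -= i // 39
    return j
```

11

Transformed code:
def compute(i, cap, j):
    i = i * (cap * i)
    if cap > 15:
        size = size * 40
        size = width < 25
    else:
        width = cap < width
    cap = cap - (20 + i)
    i = cap * 38
    i = size < size
    i = i + process(16)
    i = i // 38
    size = size - i // 39
    return 38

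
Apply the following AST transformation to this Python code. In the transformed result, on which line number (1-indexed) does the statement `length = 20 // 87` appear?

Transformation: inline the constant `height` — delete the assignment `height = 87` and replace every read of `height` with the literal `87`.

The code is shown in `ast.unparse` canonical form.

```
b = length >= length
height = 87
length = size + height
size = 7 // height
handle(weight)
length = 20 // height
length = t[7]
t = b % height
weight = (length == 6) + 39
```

5

Transformed code:
b = length >= length
length = size + 87
size = 7 // 87
handle(weight)
length = 20 // 87
length = t[7]
t = b % 87
weight = (length == 6) + 39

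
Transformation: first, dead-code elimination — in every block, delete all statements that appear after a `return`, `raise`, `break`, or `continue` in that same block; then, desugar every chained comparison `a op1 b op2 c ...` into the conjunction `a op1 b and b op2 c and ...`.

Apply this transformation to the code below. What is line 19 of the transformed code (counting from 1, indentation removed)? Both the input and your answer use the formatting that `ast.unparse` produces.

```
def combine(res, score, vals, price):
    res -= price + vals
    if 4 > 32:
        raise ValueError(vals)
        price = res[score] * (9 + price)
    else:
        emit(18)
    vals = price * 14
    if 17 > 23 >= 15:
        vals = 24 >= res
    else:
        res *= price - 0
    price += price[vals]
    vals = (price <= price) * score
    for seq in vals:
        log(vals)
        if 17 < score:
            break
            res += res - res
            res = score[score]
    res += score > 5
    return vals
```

return vals

Transformed code:
def combine(res, score, vals, price):
    res -= price + vals
    if 4 > 32:
        raise ValueError(vals)
    else:
        emit(18)
    vals = price * 14
    if 17 > 23 and 23 >= 15:
        vals = 24 >= res
    else:
        res *= price - 0
    price += price[vals]
    vals = (price <= price) * score
    for seq in vals:
        log(vals)
        if 17 < score:
            break
    res += score > 5
    return vals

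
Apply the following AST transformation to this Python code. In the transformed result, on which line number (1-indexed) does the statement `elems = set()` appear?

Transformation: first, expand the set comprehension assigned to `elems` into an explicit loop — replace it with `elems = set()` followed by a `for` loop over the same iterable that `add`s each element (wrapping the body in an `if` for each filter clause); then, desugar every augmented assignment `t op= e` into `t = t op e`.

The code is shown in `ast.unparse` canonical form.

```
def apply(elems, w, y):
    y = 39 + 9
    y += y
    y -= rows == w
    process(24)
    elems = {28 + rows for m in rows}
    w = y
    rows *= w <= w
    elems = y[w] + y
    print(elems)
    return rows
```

6

Transformed code:
def apply(elems, w, y):
    y = 39 + 9
    y = y + y
    y = y - (rows == w)
    process(24)
    elems = set()
    for m in rows:
        elems.add(28 + rows)
    w = y
    rows = rows * (w <= w)
    elems = y[w] + y
    print(elems)
    return rows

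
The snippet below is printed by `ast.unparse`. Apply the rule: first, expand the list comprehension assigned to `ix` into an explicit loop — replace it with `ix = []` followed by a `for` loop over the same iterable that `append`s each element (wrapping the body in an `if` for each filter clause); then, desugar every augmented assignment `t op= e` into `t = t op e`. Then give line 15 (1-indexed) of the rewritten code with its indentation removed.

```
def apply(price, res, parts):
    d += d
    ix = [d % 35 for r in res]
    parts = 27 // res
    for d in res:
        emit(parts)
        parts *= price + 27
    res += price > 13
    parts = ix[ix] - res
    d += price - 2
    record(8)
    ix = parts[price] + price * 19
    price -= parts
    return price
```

Transformed code:
def apply(price, res, parts):
    d = d + d
    ix = []
    for r in res:
        ix.append(d % 35)
    parts = 27 // res
    for d in res:
        emit(parts)
        parts = parts * (price + 27)
    res = res + (price > 13)
    parts = ix[ix] - res
    d = d + (price - 2)
    record(8)
    ix = parts[price] + price * 19
    price = price - parts
    return price

price = price - parts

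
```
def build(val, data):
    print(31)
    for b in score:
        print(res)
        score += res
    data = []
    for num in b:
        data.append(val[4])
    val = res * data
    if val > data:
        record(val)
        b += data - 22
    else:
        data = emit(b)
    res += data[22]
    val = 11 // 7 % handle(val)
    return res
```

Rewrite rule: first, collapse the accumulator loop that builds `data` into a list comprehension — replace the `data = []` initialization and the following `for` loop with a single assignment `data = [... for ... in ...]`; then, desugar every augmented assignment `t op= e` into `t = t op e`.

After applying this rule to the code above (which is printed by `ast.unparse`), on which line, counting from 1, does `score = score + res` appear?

5

Transformed code:
def build(val, data):
    print(31)
    for b in score:
        print(res)
        score = score + res
    data = [val[4] for num in b]
    val = res * data
    if val > data:
        record(val)
        b = b + (data - 22)
    else:
        data = emit(b)
    res = res + data[22]
    val = 11 // 7 % handle(val)
    return res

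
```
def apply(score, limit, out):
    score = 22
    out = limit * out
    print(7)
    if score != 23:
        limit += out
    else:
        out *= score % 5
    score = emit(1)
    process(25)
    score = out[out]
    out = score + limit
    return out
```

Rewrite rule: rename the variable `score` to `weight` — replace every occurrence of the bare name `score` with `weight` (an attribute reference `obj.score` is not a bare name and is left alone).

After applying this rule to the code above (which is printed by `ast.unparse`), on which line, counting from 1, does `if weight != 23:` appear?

5

Transformed code:
def apply(weight, limit, out):
    weight = 22
    out = limit * out
    print(7)
    if weight != 23:
        limit += out
    else:
        out *= weight % 5
    weight = emit(1)
    process(25)
    weight = out[out]
    out = weight + limit
    return out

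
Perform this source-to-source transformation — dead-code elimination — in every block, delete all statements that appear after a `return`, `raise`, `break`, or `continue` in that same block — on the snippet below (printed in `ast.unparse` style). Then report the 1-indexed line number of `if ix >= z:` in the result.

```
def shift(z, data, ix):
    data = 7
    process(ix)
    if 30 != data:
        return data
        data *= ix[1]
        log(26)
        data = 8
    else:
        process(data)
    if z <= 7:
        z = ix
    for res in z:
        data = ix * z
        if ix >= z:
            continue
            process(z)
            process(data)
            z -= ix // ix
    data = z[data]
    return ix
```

Transformed code:
def shift(z, data, ix):
    data = 7
    process(ix)
    if 30 != data:
        return data
    else:
        process(data)
    if z <= 7:
        z = ix
    for res in z:
        data = ix * z
        if ix >= z:
            continue
    data = z[data]
    return ix

12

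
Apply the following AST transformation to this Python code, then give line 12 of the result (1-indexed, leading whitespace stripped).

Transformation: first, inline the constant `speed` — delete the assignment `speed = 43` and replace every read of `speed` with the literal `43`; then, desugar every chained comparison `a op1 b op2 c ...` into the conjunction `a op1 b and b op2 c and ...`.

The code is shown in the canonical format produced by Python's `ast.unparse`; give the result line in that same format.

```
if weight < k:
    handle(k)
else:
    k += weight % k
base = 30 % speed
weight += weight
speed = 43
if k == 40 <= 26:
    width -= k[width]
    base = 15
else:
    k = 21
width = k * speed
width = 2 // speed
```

Transformed code:
if weight < k:
    handle(k)
else:
    k += weight % k
base = 30 % 43
weight += weight
if k == 40 and 40 <= 26:
    width -= k[width]
    base = 15
else:
    k = 21
width = k * 43
width = 2 // 43

width = k * 43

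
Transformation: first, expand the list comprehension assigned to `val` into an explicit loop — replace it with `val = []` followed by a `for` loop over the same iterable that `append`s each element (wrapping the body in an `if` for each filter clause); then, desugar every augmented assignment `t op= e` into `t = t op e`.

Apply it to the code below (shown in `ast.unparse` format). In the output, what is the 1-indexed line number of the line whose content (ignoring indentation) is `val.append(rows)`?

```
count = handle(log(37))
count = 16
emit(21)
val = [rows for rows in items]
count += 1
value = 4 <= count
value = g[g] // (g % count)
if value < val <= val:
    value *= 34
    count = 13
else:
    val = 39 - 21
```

6

Transformed code:
count = handle(log(37))
count = 16
emit(21)
val = []
for rows in items:
    val.append(rows)
count = count + 1
value = 4 <= count
value = g[g] // (g % count)
if value < val <= val:
    value = value * 34
    count = 13
else:
    val = 39 - 21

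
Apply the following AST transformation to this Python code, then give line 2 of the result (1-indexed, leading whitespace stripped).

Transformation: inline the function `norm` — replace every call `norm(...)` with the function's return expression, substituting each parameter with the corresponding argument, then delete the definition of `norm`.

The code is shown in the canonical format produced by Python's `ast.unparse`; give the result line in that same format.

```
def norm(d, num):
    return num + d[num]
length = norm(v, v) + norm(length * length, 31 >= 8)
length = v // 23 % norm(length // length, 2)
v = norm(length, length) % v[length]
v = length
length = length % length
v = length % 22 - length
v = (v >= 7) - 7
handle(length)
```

Transformed code:
length = v + v[v] + ((31 >= 8) + (length * length)[31 >= 8])
length = v // 23 % (2 + (length // length)[2])
v = (length + length[length]) % v[length]
v = length
length = length % length
v = length % 22 - length
v = (v >= 7) - 7
handle(length)

length = v // 23 % (2 + (length // length)[2])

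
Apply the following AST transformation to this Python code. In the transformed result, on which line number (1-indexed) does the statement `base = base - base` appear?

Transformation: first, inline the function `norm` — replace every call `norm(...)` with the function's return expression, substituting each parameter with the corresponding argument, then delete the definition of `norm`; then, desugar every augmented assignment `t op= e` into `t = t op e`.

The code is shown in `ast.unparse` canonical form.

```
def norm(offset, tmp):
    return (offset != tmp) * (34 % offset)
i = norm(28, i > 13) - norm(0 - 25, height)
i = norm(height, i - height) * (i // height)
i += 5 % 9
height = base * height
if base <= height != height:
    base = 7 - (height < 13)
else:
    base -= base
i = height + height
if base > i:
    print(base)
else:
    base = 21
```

8

Transformed code:
i = (28 != (i > 13)) * (34 % 28) - (0 - 25 != height) * (34 % (0 - 25))
i = (height != i - height) * (34 % height) * (i // height)
i = i + 5 % 9
height = base * height
if base <= height != height:
    base = 7 - (height < 13)
else:
    base = base - base
i = height + height
if base > i:
    print(base)
else:
    base = 21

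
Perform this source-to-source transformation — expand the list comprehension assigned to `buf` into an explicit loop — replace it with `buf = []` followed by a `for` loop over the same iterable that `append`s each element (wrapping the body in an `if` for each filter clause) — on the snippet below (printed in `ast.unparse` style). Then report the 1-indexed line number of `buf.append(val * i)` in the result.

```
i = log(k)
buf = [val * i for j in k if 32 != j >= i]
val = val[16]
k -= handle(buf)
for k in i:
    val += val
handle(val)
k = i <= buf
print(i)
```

Transformed code:
i = log(k)
buf = []
for j in k:
    if 32 != j >= i:
        buf.append(val * i)
val = val[16]
k -= handle(buf)
for k in i:
    val += val
handle(val)
k = i <= buf
print(i)

5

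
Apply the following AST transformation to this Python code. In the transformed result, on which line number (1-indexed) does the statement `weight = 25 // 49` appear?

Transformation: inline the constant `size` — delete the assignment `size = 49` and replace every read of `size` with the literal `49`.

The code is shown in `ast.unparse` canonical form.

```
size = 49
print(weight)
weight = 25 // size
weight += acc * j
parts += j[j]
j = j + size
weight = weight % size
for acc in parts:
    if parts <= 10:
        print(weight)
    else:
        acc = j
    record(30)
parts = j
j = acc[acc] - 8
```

2

Transformed code:
print(weight)
weight = 25 // 49
weight += acc * j
parts += j[j]
j = j + 49
weight = weight % 49
for acc in parts:
    if parts <= 10:
        print(weight)
    else:
        acc = j
    record(30)
parts = j
j = acc[acc] - 8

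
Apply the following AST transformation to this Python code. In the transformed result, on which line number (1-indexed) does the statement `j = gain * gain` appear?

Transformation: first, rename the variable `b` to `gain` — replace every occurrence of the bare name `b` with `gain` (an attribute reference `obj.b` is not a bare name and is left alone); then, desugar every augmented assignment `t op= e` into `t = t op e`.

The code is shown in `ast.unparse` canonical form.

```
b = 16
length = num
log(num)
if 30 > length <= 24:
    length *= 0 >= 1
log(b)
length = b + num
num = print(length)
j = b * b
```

Transformed code:
gain = 16
length = num
log(num)
if 30 > length <= 24:
    length = length * (0 >= 1)
log(gain)
length = gain + num
num = print(length)
j = gain * gain

9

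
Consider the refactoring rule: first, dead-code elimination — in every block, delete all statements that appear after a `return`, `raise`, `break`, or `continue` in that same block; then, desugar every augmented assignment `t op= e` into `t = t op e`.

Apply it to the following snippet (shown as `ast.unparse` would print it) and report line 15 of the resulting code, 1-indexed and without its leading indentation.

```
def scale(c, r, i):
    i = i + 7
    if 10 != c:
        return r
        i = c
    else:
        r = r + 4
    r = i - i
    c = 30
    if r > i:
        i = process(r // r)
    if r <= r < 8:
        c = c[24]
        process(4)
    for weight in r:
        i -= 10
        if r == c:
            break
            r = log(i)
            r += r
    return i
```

i = i - 10

Transformed code:
def scale(c, r, i):
    i = i + 7
    if 10 != c:
        return r
    else:
        r = r + 4
    r = i - i
    c = 30
    if r > i:
        i = process(r // r)
    if r <= r < 8:
        c = c[24]
        process(4)
    for weight in r:
        i = i - 10
        if r == c:
            break
    return i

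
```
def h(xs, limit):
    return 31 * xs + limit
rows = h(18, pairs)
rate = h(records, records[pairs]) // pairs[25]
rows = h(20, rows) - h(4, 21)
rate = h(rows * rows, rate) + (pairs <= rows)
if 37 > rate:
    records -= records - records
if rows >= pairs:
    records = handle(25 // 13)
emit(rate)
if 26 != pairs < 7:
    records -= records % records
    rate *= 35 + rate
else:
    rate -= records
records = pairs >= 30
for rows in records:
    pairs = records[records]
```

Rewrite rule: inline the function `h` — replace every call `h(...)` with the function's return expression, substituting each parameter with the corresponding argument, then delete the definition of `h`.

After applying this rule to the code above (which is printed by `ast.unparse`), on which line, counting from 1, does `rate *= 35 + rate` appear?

Transformed code:
rows = 31 * 18 + pairs
rate = (31 * records + records[pairs]) // pairs[25]
rows = 31 * 20 + rows - (31 * 4 + 21)
rate = 31 * (rows * rows) + rate + (pairs <= rows)
if 37 > rate:
    records -= records - records
if rows >= pairs:
    records = handle(25 // 13)
emit(rate)
if 26 != pairs < 7:
    records -= records % records
    rate *= 35 + rate
else:
    rate -= records
records = pairs >= 30
for rows in records:
    pairs = records[records]

12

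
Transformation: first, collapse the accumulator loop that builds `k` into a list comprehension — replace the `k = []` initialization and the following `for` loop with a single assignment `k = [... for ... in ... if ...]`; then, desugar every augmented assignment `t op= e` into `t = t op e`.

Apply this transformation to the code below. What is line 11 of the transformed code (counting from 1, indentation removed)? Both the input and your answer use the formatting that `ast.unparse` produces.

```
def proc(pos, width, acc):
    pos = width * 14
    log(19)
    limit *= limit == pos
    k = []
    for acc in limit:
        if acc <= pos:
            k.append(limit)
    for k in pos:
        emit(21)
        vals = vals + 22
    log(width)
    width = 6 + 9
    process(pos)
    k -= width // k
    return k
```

Transformed code:
def proc(pos, width, acc):
    pos = width * 14
    log(19)
    limit = limit * (limit == pos)
    k = [limit for acc in limit if acc <= pos]
    for k in pos:
        emit(21)
        vals = vals + 22
    log(width)
    width = 6 + 9
    process(pos)
    k = k - width // k
    return k

process(pos)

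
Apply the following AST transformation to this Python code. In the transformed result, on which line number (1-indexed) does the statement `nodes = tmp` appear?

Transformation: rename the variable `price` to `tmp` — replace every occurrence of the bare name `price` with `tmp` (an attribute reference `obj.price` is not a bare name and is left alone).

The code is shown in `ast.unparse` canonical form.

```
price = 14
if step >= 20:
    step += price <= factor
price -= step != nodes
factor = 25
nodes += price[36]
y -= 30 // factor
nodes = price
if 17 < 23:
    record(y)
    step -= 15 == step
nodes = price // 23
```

Transformed code:
tmp = 14
if step >= 20:
    step += tmp <= factor
tmp -= step != nodes
factor = 25
nodes += tmp[36]
y -= 30 // factor
nodes = tmp
if 17 < 23:
    record(y)
    step -= 15 == step
nodes = tmp // 23

8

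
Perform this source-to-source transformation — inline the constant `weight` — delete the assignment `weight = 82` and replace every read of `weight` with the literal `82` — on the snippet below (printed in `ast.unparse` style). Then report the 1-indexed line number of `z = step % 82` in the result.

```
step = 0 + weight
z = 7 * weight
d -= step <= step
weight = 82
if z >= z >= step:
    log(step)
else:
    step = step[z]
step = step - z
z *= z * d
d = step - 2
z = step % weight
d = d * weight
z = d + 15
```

11

Transformed code:
step = 0 + 82
z = 7 * 82
d -= step <= step
if z >= z >= step:
    log(step)
else:
    step = step[z]
step = step - z
z *= z * d
d = step - 2
z = step % 82
d = d * 82
z = d + 15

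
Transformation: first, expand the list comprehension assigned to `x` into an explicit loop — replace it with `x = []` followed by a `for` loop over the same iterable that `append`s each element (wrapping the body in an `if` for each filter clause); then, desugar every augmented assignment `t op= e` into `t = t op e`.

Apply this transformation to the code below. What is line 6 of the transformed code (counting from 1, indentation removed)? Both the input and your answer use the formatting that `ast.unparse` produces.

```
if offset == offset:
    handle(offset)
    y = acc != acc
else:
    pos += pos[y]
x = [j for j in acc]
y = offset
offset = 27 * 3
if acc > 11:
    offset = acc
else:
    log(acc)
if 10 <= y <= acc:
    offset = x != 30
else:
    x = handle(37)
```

x = []

Transformed code:
if offset == offset:
    handle(offset)
    y = acc != acc
else:
    pos = pos + pos[y]
x = []
for j in acc:
    x.append(j)
y = offset
offset = 27 * 3
if acc > 11:
    offset = acc
else:
    log(acc)
if 10 <= y <= acc:
    offset = x != 30
else:
    x = handle(37)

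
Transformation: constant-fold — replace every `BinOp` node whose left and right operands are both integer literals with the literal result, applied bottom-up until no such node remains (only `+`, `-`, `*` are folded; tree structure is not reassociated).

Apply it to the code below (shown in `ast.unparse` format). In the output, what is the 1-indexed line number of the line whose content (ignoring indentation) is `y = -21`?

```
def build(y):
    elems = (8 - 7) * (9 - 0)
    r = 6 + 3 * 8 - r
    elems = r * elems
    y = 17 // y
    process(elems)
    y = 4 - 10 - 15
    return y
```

7

Transformed code:
def build(y):
    elems = 9
    r = 30 - r
    elems = r * elems
    y = 17 // y
    process(elems)
    y = -21
    return y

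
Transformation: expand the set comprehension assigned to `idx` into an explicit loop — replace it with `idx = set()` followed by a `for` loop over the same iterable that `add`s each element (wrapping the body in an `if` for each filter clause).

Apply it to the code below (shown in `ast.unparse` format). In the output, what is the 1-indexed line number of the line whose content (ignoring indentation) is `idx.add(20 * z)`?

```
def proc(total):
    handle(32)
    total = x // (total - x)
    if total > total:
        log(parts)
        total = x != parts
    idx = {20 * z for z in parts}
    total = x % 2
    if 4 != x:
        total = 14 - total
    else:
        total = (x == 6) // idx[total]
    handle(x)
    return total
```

9

Transformed code:
def proc(total):
    handle(32)
    total = x // (total - x)
    if total > total:
        log(parts)
        total = x != parts
    idx = set()
    for z in parts:
        idx.add(20 * z)
    total = x % 2
    if 4 != x:
        total = 14 - total
    else:
        total = (x == 6) // idx[total]
    handle(x)
    return total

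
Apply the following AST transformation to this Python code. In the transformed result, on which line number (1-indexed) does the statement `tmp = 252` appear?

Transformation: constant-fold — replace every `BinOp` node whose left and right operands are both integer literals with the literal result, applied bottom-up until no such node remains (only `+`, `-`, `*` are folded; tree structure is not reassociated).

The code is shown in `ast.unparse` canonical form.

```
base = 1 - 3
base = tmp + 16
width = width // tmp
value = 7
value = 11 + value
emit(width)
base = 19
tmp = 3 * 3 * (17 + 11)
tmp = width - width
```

Transformed code:
base = -2
base = tmp + 16
width = width // tmp
value = 7
value = 11 + value
emit(width)
base = 19
tmp = 252
tmp = width - width

8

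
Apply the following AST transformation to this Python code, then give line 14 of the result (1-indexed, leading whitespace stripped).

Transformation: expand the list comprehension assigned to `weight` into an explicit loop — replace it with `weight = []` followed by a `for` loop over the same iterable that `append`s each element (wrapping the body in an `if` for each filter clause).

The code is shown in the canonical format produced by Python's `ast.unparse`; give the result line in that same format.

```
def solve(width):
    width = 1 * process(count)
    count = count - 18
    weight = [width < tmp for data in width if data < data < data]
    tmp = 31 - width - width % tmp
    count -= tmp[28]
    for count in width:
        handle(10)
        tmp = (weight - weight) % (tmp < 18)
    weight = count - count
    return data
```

Transformed code:
def solve(width):
    width = 1 * process(count)
    count = count - 18
    weight = []
    for data in width:
        if data < data < data:
            weight.append(width < tmp)
    tmp = 31 - width - width % tmp
    count -= tmp[28]
    for count in width:
        handle(10)
        tmp = (weight - weight) % (tmp < 18)
    weight = count - count
    return data

return data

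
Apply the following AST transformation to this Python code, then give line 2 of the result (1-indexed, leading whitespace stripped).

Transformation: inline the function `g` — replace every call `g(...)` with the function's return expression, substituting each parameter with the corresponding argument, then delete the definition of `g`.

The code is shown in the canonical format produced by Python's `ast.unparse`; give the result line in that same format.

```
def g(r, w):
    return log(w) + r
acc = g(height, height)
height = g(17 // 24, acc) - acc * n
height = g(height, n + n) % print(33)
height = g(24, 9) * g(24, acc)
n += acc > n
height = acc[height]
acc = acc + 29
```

Transformed code:
acc = log(height) + height
height = log(acc) + 17 // 24 - acc * n
height = (log(n + n) + height) % print(33)
height = (log(9) + 24) * (log(acc) + 24)
n += acc > n
height = acc[height]
acc = acc + 29

height = log(acc) + 17 // 24 - acc * n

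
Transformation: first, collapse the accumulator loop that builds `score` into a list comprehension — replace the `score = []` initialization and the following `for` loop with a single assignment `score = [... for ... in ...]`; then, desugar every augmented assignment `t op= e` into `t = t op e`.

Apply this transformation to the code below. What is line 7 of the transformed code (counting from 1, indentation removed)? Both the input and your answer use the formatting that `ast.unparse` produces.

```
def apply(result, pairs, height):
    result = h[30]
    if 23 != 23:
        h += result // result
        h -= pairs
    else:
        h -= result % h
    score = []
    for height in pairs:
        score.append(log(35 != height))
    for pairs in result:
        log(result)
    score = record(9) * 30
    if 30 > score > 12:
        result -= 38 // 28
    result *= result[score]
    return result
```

Transformed code:
def apply(result, pairs, height):
    result = h[30]
    if 23 != 23:
        h = h + result // result
        h = h - pairs
    else:
        h = h - result % h
    score = [log(35 != height) for height in pairs]
    for pairs in result:
        log(result)
    score = record(9) * 30
    if 30 > score > 12:
        result = result - 38 // 28
    result = result * result[score]
    return result

h = h - result % h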